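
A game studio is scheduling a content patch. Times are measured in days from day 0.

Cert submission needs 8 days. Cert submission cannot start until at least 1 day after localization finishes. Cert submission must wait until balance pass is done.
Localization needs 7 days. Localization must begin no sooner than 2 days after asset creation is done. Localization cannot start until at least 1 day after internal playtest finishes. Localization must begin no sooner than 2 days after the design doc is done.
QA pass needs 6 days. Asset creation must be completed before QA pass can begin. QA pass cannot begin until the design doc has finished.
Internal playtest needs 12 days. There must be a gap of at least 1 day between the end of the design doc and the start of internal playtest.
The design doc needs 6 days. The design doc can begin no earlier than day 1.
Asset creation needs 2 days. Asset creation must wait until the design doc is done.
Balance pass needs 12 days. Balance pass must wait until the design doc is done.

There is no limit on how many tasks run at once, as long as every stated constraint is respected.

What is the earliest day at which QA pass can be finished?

After its own release at day 1, the design doc can start at day 1 and finishes at day 7.
Asset creation waits on the design doc (finishes day 7), so it starts at day 7 and finishes at 7 + 2 = day 9.
QA pass needs all of asset creation (finishes day 9); the design doc (finishes day 7). That puts its earliest start at day 9; it finishes at 9 + 6 = day 15.

15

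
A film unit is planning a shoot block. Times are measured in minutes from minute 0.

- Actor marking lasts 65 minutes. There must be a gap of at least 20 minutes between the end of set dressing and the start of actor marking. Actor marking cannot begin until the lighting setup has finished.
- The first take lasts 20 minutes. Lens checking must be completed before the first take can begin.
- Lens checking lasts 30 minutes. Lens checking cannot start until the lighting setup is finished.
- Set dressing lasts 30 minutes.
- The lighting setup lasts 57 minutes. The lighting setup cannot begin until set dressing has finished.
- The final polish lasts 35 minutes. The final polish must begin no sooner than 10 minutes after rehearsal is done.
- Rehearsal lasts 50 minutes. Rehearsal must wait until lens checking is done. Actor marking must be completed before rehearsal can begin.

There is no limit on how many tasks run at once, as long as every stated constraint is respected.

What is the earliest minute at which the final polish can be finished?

247

Set dressing can start immediately at minute 0; it finishes at minute 30.
The lighting setup cannot begin until set dressing (finishes minute 30). It runs from minute 30 to 30 + 57 = minute 87.
Actor marking has to wait for set dressing (finishes minute 30, plus 20-minute gap → minute 50); the lighting setup (finishes minute 87). The latest of these is minute 87, so actor marking runs minute 87 to 87 + 65 = minute 152.
After the lighting setup (finishes minute 87), lens checking can start at minute 87 and finishes at minute 117.
Rehearsal has to wait for lens checking (finishes minute 117); actor marking (finishes minute 152). The latest of these is minute 152, so rehearsal runs minute 152 to 152 + 50 = minute 202.
After rehearsal (finishes minute 202, plus 10-minute gap → minute 212), the final polish can start at minute 212 and finishes at minute 247.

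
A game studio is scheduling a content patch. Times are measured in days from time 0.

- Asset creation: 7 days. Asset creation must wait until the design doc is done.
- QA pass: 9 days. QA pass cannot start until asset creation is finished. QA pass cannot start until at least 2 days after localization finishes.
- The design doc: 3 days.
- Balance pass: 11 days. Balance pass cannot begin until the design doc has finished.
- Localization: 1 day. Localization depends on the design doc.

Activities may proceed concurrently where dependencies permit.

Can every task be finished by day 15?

Nothing blocks the design doc, so it runs from day 0 to day 3.
Localization cannot begin until the design doc (finishes day 3). It runs from day 3 to 3 + 1 = day 4.
Balance pass cannot begin until the design doc (finishes day 3). It runs from day 3 to 3 + 11 = day 14.
Asset creation cannot begin until the design doc (finishes day 3). It runs from day 3 to 3 + 7 = day 10.
QA pass needs all of asset creation (finishes day 10); localization (finishes day 4, plus 2-day gap → day 6). That puts its earliest start at day 10; it finishes at 10 + 9 = day 19.
The earliest everything can be done is day 19, which is after the deadline of 15, so it is not possible.

No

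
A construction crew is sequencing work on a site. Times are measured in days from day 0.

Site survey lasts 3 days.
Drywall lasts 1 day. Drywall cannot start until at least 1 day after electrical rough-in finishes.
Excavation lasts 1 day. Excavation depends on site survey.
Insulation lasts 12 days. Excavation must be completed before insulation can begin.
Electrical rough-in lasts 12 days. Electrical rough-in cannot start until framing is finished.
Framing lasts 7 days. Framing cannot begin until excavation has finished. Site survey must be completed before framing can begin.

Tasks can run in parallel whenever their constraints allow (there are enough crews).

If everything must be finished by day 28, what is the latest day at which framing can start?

Drywall has no dependents, so it just needs to finish by day 28. Starting by 28 − 1 = day 27 achieves that.
Since drywall (must start by day 27, minus 1-day gap → day 26) depends on it, electrical rough-in must finish by day 26. Backing off its 12-day duration gives a latest start of day 14.
Framing has to be done before electrical rough-in (must start by day 14). That means finishing by day 14, i.e. starting by 14 − 7 = day 7.

7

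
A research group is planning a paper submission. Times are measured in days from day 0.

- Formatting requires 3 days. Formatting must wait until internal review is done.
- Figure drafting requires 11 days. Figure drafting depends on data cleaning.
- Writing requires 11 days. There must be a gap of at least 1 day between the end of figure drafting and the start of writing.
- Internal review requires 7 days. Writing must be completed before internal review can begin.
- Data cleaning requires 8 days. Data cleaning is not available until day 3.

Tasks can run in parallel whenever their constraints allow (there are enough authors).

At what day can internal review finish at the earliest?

41

After its own release at day 3, data cleaning can start at day 3 and finishes at day 11.
Figure drafting waits on data cleaning (finishes day 11), so it starts at day 11 and finishes at 11 + 11 = day 22.
After figure drafting (finishes day 22, plus 1-day gap → day 23), writing can start at day 23 and finishes at day 34.
After writing (finishes day 34), internal review can start at day 34 and finishes at day 41.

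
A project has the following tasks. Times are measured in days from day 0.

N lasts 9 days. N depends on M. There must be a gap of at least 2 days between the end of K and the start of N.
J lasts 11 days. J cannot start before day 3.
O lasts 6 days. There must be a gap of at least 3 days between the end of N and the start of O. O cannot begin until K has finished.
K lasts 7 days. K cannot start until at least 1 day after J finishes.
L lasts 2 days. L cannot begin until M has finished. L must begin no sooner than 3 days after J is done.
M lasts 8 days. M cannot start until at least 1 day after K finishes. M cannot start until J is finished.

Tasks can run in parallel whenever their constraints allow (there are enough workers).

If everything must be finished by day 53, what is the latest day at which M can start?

27

Nothing follows L; the deadline of day 53 is its only limit. It must start by 53 − 2 = day 51.
Nothing follows O; the deadline of day 53 is its only limit. It must start by 53 − 6 = day 47.
N feeds into O (must start by day 47, minus 3-day gap → day 44); so N must finish by day 44 and therefore start by day 35.
For M: L (must start by day 51); N (must start by day 35). The most restrictive is day 35; with an 8-day duration, M must start by day 27.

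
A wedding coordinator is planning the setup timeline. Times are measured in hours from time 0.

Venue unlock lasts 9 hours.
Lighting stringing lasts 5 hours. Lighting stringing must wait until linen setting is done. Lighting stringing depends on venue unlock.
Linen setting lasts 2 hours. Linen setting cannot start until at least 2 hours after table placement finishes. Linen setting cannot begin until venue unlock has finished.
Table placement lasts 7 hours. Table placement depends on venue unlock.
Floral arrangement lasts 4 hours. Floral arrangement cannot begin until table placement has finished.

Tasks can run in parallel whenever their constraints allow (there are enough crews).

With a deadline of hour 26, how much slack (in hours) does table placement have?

1

Venue unlock has no prerequisites, so it starts at hour 0 and finishes at hour 9.
After venue unlock (finishes hour 9), table placement can start at hour 9 and finishes at hour 16.

Working backward from the deadline:
Nothing follows lighting stringing; the deadline of hour 26 is its only limit. It must start by 26 − 5 = hour 21.
Since lighting stringing (must start by hour 21) depends on it, linen setting must finish by hour 21. Backing off its 2-hour duration gives a latest start of hour 19.
Floral arrangement has no dependents, so it just needs to finish by hour 26. Starting by 26 − 4 = hour 22 achieves that.
Table placement has several dependents: linen setting (must start by hour 19, minus 2-hour gap → hour 17); floral arrangement (must start by hour 22). The earliest of those limits is hour 17, so table placement must start by 17 − 7 = hour 10.
So table placement can start as early as hour 9 and as late as hour 10, giving 10 − 9 = 1 hour of slack.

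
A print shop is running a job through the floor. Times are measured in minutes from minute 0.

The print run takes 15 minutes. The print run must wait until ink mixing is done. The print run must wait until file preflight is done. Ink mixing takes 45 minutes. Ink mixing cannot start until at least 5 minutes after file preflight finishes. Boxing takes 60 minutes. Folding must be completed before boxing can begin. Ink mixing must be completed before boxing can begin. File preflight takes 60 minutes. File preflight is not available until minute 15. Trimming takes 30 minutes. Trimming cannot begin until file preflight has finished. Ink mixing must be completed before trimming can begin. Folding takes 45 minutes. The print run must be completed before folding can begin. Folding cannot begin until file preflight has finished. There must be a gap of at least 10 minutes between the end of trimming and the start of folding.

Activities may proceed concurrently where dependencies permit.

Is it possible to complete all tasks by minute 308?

File preflight cannot begin until its own release at minute 15. It runs from minute 15 to 15 + 60 = minute 75.
Ink mixing cannot begin until file preflight (finishes minute 75, plus 5-minute gap → minute 80). It runs from minute 80 to 80 + 45 = minute 125.
Trimming has to wait for file preflight (finishes minute 75); ink mixing (finishes minute 125). The latest of these is minute 125, so trimming runs minute 125 to 125 + 30 = minute 155.
The print run cannot start until ink mixing (finishes minute 125); file preflight (finishes minute 75). The controlling bound is minute 125, so the print run finishes at 125 + 15 = minute 140.
Folding needs all of the print run (finishes minute 140); file preflight (finishes minute 75); trimming (finishes minute 155, plus 10-minute gap → minute 165). That puts its earliest start at minute 165; it finishes at 165 + 45 = minute 210.
Boxing needs all of folding (finishes minute 210); ink mixing (finishes minute 125). That puts its earliest start at minute 210; it finishes at 210 + 60 = minute 270.
Every task is finished by minute 270, which is no later than the deadline of 308, so the schedule is feasible.

Yes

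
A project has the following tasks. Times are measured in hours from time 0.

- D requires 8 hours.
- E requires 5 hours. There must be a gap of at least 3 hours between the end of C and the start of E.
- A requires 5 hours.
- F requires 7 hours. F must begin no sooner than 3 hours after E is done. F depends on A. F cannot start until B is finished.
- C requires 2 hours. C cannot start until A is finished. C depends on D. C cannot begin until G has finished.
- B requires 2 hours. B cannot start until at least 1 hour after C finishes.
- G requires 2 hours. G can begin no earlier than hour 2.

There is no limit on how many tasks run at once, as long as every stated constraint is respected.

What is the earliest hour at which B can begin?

11

G cannot begin until its own release at hour 2. It runs from hour 2 to 2 + 2 = hour 4.
D can start immediately at hour 0; it finishes at hour 8.
A can start immediately at hour 0; it finishes at hour 5.
For C: A (finishes hour 5); D (finishes hour 8); G (finishes hour 4). Taking the maximum gives a start of hour 8, and it finishes at 8 + 2 = hour 10.
B waits on C (finishes hour 10, plus 1-hour gap → hour 11), so the earliest it can start is hour 11.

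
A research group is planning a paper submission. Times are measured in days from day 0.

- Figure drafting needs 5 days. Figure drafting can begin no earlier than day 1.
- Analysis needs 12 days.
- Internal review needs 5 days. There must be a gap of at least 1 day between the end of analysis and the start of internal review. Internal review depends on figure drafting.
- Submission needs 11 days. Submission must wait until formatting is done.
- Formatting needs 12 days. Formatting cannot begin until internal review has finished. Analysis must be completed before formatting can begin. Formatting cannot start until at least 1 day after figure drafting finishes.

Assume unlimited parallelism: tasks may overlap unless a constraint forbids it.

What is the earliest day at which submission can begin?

After its own release at day 1, figure drafting can start at day 1 and finishes at day 6.
Nothing blocks analysis, so it runs from day 0 to day 12.
For internal review: analysis (finishes day 12, plus 1-day gap → day 13); figure drafting (finishes day 6). Taking the maximum gives a start of day 13, and it finishes at 13 + 5 = day 18.
Formatting has to wait for internal review (finishes day 18); analysis (finishes day 12); figure drafting (finishes day 6, plus 1-day gap → day 7). The latest of these is day 18, so formatting runs day 18 to 18 + 12 = day 30.
Submission waits on formatting (finishes day 30), so the earliest it can start is day 30.

30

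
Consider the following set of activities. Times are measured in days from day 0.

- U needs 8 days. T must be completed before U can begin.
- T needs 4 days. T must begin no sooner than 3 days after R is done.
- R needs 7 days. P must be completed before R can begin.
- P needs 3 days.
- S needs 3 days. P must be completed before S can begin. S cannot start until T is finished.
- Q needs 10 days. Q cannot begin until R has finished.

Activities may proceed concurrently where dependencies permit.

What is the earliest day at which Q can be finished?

P can start immediately at day 0; it finishes at day 3.
After P (finishes day 3), R can start at day 3 and finishes at day 10.
After R (finishes day 10), Q can start at day 10 and finishes at day 20.

20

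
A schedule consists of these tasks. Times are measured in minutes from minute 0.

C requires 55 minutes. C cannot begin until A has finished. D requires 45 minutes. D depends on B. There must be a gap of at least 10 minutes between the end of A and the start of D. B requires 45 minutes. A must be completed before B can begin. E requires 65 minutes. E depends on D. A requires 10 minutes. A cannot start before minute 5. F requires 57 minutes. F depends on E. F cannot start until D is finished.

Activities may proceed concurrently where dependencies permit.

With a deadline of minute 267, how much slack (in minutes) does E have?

A cannot begin until its own release at minute 5. It runs from minute 5 to 5 + 10 = minute 15.
B waits on A (finishes minute 15), so it starts at minute 15 and finishes at 15 + 45 = minute 60.
For D: B (finishes minute 60); A (finishes minute 15, plus 10-minute gap → minute 25). Taking the maximum gives a start of minute 60, and it finishes at 60 + 45 = minute 105.
After D (finishes minute 105), E can start at minute 105 and finishes at minute 170.

Working backward from the deadline:
To finish by minute 267, F (duration 57) must start no later than minute 210.
E feeds into F (must start by minute 210); so E must finish by minute 210 and therefore start by minute 145.
So E can start as early as minute 105 and as late as minute 145, giving 145 − 105 = 40 minutes of slack.

40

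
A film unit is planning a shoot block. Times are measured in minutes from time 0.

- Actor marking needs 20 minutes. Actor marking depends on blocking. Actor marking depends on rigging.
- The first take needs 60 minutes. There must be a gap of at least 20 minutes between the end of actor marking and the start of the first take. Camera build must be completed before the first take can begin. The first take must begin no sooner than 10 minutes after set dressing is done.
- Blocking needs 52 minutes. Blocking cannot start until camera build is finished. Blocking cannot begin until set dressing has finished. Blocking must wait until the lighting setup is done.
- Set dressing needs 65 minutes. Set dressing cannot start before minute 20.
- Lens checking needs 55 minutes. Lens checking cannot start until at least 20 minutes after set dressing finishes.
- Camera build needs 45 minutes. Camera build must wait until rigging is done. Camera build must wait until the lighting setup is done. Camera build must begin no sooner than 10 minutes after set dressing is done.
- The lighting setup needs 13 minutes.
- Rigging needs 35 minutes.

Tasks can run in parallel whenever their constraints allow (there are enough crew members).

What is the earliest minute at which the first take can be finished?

The lighting setup has no prerequisites, so it starts at minute 0 and finishes at minute 13.
After its own release at minute 20, set dressing can start at minute 20 and finishes at minute 85.
Nothing blocks rigging, so it runs from minute 0 to minute 35.
Camera build needs all of rigging (finishes minute 35); the lighting setup (finishes minute 13); set dressing (finishes minute 85, plus 10-minute gap → minute 95). That puts its earliest start at minute 95; it finishes at 95 + 45 = minute 140.
Blocking cannot start until camera build (finishes minute 140); set dressing (finishes minute 85); the lighting setup (finishes minute 13). The controlling bound is minute 140, so blocking finishes at 140 + 52 = minute 192.
Actor marking needs all of blocking (finishes minute 192); rigging (finishes minute 35). That puts its earliest start at minute 192; it finishes at 192 + 20 = minute 212.
The first take needs all of actor marking (finishes minute 212, plus 20-minute gap → minute 232); camera build (finishes minute 140); set dressing (finishes minute 85, plus 10-minute gap → minute 95). That puts its earliest start at minute 232; it finishes at 232 + 60 = minute 292.

292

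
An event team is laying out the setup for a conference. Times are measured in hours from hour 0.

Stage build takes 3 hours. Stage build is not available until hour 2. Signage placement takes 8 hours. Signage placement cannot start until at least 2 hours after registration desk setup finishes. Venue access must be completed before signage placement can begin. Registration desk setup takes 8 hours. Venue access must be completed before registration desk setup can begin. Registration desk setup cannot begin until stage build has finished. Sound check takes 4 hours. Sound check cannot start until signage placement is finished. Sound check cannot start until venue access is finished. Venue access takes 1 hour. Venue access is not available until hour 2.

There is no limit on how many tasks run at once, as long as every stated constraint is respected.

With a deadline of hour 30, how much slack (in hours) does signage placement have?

3

Stage build waits on its own release at hour 2, so it starts at hour 2 and finishes at 2 + 3 = hour 5.
Venue access waits on its own release at hour 2, so it starts at hour 2 and finishes at 2 + 1 = hour 3.
Registration desk setup has to wait for venue access (finishes hour 3); stage build (finishes hour 5). The latest of these is hour 5, so registration desk setup runs hour 5 to 5 + 8 = hour 13.
For signage placement: registration desk setup (finishes hour 13, plus 2-hour gap → hour 15); venue access (finishes hour 3). Taking the maximum gives a start of hour 15, and it finishes at 15 + 8 = hour 23.

Working backward from the deadline:
Sound check must finish by hour 30; it takes 4 hours, so it must start by 30 − 4 = hour 26.
Signage placement has to be done before sound check (must start by hour 26). That means finishing by hour 26, i.e. starting by 26 − 8 = hour 18.
So signage placement can start as early as hour 15 and as late as hour 18, giving 18 − 15 = 3 hours of slack.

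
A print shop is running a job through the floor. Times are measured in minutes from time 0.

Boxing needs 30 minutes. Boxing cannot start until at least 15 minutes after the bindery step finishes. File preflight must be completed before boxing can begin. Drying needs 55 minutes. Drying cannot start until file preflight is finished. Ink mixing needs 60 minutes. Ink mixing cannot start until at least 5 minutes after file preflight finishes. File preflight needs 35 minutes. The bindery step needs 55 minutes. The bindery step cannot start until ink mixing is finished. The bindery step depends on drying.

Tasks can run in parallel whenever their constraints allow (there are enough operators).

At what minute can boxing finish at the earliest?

200

File preflight has no prerequisites, so it starts at minute 0 and finishes at minute 35.
Drying cannot begin until file preflight (finishes minute 35). It runs from minute 35 to 35 + 55 = minute 90.
Ink mixing waits on file preflight (finishes minute 35, plus 5-minute gap → minute 40), so it starts at minute 40 and finishes at 40 + 60 = minute 100.
For the bindery step: ink mixing (finishes minute 100); drying (finishes minute 90). Taking the maximum gives a start of minute 100, and it finishes at 100 + 55 = minute 155.
For boxing: the bindery step (finishes minute 155, plus 15-minute gap → minute 170); file preflight (finishes minute 35). Taking the maximum gives a start of minute 170, and it finishes at 170 + 30 = minute 200.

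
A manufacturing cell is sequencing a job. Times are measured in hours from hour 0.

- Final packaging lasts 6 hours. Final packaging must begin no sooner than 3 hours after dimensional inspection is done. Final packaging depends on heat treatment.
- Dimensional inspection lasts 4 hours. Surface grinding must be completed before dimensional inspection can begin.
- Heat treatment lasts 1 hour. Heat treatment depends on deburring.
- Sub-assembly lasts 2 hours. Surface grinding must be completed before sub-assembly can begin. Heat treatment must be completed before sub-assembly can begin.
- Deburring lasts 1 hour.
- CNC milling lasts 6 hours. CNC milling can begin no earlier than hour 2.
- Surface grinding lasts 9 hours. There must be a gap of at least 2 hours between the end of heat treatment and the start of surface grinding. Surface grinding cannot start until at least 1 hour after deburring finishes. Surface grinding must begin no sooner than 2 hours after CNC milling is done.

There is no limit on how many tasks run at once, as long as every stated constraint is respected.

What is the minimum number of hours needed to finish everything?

After its own release at hour 2, CNC milling can start at hour 2 and finishes at hour 8.
Nothing blocks deburring, so it runs from hour 0 to hour 1.
After deburring (finishes hour 1), heat treatment can start at hour 1 and finishes at hour 2.
Surface grinding has to wait for heat treatment (finishes hour 2, plus 2-hour gap → hour 4); deburring (finishes hour 1, plus 1-hour gap → hour 2); CNC milling (finishes hour 8, plus 2-hour gap → hour 10). The latest of these is hour 10, so surface grinding runs hour 10 to 10 + 9 = hour 19.
For sub-assembly: surface grinding (finishes hour 19); heat treatment (finishes hour 2). Taking the maximum gives a start of hour 19, and it finishes at 19 + 2 = hour 21.
Dimensional inspection waits on surface grinding (finishes hour 19), so it starts at hour 19 and finishes at 19 + 4 = hour 23.
Final packaging needs all of dimensional inspection (finishes hour 23, plus 3-hour gap → hour 26); heat treatment (finishes hour 2). That puts its earliest start at hour 26; it finishes at 26 + 6 = hour 32.
All tasks are finished once the last one completes. Finish times: Deburring at 1, CNC milling at 8, Heat treatment at 2, Surface grinding at 19, Dimensional inspection at 23, Sub-assembly at 21, Final packaging at 32. The latest is hour 32.

32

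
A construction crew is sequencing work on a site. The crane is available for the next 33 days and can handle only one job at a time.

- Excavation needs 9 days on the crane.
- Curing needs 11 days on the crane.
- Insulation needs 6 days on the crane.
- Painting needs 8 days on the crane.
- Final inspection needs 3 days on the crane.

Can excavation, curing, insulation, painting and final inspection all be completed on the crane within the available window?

Running back to back, the jobs need 9 + 11 + 6 + 8 + 3 = 37 days on the crane.
Since 37 > 33, they cannot all fit.

No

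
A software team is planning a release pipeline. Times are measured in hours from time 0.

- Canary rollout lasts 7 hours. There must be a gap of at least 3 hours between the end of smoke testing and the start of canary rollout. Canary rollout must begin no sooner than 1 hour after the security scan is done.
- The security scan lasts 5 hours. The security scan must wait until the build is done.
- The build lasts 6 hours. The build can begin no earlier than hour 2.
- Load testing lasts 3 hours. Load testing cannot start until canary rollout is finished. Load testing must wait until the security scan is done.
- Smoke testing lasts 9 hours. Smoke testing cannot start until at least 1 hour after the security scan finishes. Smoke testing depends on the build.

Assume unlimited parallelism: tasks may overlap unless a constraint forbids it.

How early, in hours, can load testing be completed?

36

The build waits on its own release at hour 2, so it starts at hour 2 and finishes at 2 + 6 = hour 8.
After the build (finishes hour 8), the security scan can start at hour 8 and finishes at hour 13.
For smoke testing: the security scan (finishes hour 13, plus 1-hour gap → hour 14); the build (finishes hour 8). Taking the maximum gives a start of hour 14, and it finishes at 14 + 9 = hour 23.
Canary rollout cannot start until smoke testing (finishes hour 23, plus 3-hour gap → hour 26); the security scan (finishes hour 13, plus 1-hour gap → hour 14). The controlling bound is hour 26, so canary rollout finishes at 26 + 7 = hour 33.
Load testing needs all of canary rollout (finishes hour 33); the security scan (finishes hour 13). That puts its earliest start at hour 33; it finishes at 33 + 3 = hour 36.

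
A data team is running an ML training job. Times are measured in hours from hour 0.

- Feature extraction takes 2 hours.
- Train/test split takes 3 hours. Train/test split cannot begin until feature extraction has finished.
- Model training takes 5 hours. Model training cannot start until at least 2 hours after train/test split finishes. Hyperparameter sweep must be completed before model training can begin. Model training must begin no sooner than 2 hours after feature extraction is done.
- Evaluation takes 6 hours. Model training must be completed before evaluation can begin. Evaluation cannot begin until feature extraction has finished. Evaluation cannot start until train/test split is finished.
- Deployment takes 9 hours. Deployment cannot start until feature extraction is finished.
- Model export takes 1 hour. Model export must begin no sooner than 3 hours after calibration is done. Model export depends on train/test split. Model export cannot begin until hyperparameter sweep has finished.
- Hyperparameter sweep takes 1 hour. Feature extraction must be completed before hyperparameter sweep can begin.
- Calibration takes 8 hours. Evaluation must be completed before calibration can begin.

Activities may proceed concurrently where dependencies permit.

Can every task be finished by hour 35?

Nothing blocks feature extraction, so it runs from hour 0 to hour 2.
Deployment cannot begin until feature extraction (finishes hour 2). It runs from hour 2 to 2 + 9 = hour 11.
After feature extraction (finishes hour 2), hyperparameter sweep can start at hour 2 and finishes at hour 3.
After feature extraction (finishes hour 2), train/test split can start at hour 2 and finishes at hour 5.
Model training cannot start until train/test split (finishes hour 5, plus 2-hour gap → hour 7); hyperparameter sweep (finishes hour 3); feature extraction (finishes hour 2, plus 2-hour gap → hour 4). The controlling bound is hour 7, so model training finishes at 7 + 5 = hour 12.
Evaluation cannot start until model training (finishes hour 12); feature extraction (finishes hour 2); train/test split (finishes hour 5). The controlling bound is hour 12, so evaluation finishes at 12 + 6 = hour 18.
Calibration cannot begin until evaluation (finishes hour 18). It runs from hour 18 to 18 + 8 = hour 26.
Model export needs all of calibration (finishes hour 26, plus 3-hour gap → hour 29); train/test split (finishes hour 5); hyperparameter sweep (finishes hour 3). That puts its earliest start at hour 29; it finishes at 29 + 1 = hour 30.
Every task is finished by hour 30, which is no later than the deadline of 35, so the schedule is feasible.

Yes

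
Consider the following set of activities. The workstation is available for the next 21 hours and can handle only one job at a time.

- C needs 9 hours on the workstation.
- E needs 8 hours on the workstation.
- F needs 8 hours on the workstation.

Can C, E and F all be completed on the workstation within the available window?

Running back to back, the jobs need 9 + 8 + 8 = 25 hours on the workstation.
Since 25 > 21, they cannot all fit.

No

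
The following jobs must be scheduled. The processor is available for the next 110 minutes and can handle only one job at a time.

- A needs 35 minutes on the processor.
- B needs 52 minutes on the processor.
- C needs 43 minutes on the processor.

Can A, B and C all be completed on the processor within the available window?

Running back to back, the jobs need 35 + 52 + 43 = 130 minutes on the processor.
Since 130 > 110, they cannot all fit.

No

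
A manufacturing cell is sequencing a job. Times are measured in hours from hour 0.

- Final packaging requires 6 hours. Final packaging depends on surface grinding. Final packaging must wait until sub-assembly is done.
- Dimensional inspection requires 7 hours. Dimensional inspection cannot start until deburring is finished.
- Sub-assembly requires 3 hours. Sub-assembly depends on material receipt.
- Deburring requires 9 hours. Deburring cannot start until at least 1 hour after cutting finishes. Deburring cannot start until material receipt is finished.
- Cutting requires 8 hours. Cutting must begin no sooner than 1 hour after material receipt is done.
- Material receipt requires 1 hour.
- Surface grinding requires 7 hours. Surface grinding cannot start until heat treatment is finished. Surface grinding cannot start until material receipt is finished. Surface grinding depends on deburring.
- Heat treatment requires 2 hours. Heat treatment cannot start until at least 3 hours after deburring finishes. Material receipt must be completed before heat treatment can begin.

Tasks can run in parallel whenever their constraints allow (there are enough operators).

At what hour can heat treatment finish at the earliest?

25

Nothing blocks material receipt, so it runs from hour 0 to hour 1.
After material receipt (finishes hour 1, plus 1-hour gap → hour 2), cutting can start at hour 2 and finishes at hour 10.
Deburring cannot start until cutting (finishes hour 10, plus 1-hour gap → hour 11); material receipt (finishes hour 1). The controlling bound is hour 11, so deburring finishes at 11 + 9 = hour 20.
Heat treatment has to wait for deburring (finishes hour 20, plus 3-hour gap → hour 23); material receipt (finishes hour 1). The latest of these is hour 23, so heat treatment runs hour 23 to 23 + 2 = hour 25.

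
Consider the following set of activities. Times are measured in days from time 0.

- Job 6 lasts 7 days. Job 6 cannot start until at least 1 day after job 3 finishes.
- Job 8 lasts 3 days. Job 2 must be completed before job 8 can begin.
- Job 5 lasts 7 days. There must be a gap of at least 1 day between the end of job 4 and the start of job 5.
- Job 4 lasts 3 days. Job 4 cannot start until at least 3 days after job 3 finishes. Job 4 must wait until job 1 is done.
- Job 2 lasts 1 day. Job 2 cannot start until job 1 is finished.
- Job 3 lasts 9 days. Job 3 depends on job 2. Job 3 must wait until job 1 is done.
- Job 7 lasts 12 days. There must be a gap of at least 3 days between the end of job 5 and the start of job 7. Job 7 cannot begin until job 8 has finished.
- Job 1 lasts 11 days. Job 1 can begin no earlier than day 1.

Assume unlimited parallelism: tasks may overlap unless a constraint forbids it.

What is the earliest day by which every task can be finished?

Job 1 waits on its own release at day 1, so it starts at day 1 and finishes at 1 + 11 = day 12.
After job 1 (finishes day 12), job 2 can start at day 12 and finishes at day 13.
Job 8 waits on job 2 (finishes day 13), so it starts at day 13 and finishes at 13 + 3 = day 16.
Job 3 needs all of job 2 (finishes day 13); job 1 (finishes day 12). That puts its earliest start at day 13; it finishes at 13 + 9 = day 22.
Job 6 cannot begin until job 3 (finishes day 22, plus 1-day gap → day 23). It runs from day 23 to 23 + 7 = day 30.
Job 4 has to wait for job 3 (finishes day 22, plus 3-day gap → day 25); job 1 (finishes day 12). The latest of these is day 25, so job 4 runs day 25 to 25 + 3 = day 28.
After job 4 (finishes day 28, plus 1-day gap → day 29), job 5 can start at day 29 and finishes at day 36.
Job 7 has to wait for job 5 (finishes day 36, plus 3-day gap → day 39); job 8 (finishes day 16). The latest of these is day 39, so job 7 runs day 39 to 39 + 12 = day 51.
All tasks are finished once the last one completes. Finish times: Job 1 at 12, Job 2 at 13, Job 3 at 22, Job 4 at 28, Job 5 at 36, Job 6 at 30, Job 7 at 51, Job 8 at 16. The latest is day 51.

51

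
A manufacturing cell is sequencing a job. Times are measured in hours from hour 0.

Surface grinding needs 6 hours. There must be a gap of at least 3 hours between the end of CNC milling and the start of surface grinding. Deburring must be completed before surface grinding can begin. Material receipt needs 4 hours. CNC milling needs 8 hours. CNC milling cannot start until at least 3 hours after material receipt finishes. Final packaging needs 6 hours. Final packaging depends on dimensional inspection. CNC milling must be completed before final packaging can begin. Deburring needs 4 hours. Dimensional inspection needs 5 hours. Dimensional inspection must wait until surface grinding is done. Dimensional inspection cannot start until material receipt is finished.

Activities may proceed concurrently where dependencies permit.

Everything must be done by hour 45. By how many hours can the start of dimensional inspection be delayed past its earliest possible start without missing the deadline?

Deburring has no prerequisites, so it starts at hour 0 and finishes at hour 4.
Nothing blocks material receipt, so it runs from hour 0 to hour 4.
CNC milling waits on material receipt (finishes hour 4, plus 3-hour gap → hour 7), so it starts at hour 7 and finishes at 7 + 8 = hour 15.
Surface grinding has to wait for CNC milling (finishes hour 15, plus 3-hour gap → hour 18); deburring (finishes hour 4). The latest of these is hour 18, so surface grinding runs hour 18 to 18 + 6 = hour 24.
Dimensional inspection needs all of surface grinding (finishes hour 24); material receipt (finishes hour 4). That puts its earliest start at hour 24; it finishes at 24 + 5 = hour 29.

Working backward from the deadline:
To finish by hour 45, final packaging (duration 6) must start no later than hour 39.
Since final packaging (must start by hour 39) depends on it, dimensional inspection must finish by hour 39. Backing off its 5-hour duration gives a latest start of hour 34.
So dimensional inspection can start as early as hour 24 and as late as hour 34, giving 34 − 24 = 10 hours of slack.

10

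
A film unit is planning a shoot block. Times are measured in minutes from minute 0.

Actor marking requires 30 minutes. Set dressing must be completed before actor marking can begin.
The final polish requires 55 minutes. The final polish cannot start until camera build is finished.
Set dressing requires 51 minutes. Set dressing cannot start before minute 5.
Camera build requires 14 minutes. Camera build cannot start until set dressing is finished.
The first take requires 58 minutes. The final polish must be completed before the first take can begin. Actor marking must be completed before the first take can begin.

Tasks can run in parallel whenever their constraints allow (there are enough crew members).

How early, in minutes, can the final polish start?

Set dressing cannot begin until its own release at minute 5. It runs from minute 5 to 5 + 51 = minute 56.
Camera build waits on set dressing (finishes minute 56), so it starts at minute 56 and finishes at 56 + 14 = minute 70.
The final polish waits on camera build (finishes minute 70), so the earliest it can start is minute 70.

70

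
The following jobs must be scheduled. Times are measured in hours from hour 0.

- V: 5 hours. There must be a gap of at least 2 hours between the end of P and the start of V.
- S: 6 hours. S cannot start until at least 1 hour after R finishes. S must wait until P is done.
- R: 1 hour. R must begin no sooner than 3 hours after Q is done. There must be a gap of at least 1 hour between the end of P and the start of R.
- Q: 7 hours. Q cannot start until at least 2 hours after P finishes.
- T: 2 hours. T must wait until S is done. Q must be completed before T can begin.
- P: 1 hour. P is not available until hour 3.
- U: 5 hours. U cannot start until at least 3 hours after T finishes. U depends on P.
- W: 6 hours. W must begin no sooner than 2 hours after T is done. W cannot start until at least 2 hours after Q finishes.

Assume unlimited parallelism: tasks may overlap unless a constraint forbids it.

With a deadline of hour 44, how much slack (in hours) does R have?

P cannot begin until its own release at hour 3. It runs from hour 3 to 3 + 1 = hour 4.
After P (finishes hour 4, plus 2-hour gap → hour 6), Q can start at hour 6 and finishes at hour 13.
R needs all of Q (finishes hour 13, plus 3-hour gap → hour 16); P (finishes hour 4, plus 1-hour gap → hour 5). That puts its earliest start at hour 16; it finishes at 16 + 1 = hour 17.

Working backward from the deadline:
U must finish by hour 44; it takes 5 hours, so it must start by 44 − 5 = hour 39.
W must finish by hour 44; it takes 6 hours, so it must start by 44 − 6 = hour 38.
T has several dependents: U (must start by hour 39, minus 3-hour gap → hour 36); W (must start by hour 38, minus 2-hour gap → hour 36). The earliest of those limits is hour 36, so T must start by 36 − 2 = hour 34.
S has to be done before T (must start by hour 34). That means finishing by hour 34, i.e. starting by 34 − 6 = hour 28.
R must finish before S (must start by hour 28, minus 1-hour gap → hour 27). With a 1-hour duration, R must start by 27 − 1 = hour 26.
So R can start as early as hour 16 and as late as hour 26, giving 26 − 16 = 10 hours of slack.

10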